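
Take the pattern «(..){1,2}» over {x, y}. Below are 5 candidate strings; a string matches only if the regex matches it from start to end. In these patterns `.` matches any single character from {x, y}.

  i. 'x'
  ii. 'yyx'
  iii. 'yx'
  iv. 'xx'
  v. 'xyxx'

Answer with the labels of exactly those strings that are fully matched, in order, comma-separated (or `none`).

iii, iv, v

i. 'x' → no match
ii. 'yyx' → no match
iii. 'yx' → match
iv. 'xx' → match
v. 'xyxx' → match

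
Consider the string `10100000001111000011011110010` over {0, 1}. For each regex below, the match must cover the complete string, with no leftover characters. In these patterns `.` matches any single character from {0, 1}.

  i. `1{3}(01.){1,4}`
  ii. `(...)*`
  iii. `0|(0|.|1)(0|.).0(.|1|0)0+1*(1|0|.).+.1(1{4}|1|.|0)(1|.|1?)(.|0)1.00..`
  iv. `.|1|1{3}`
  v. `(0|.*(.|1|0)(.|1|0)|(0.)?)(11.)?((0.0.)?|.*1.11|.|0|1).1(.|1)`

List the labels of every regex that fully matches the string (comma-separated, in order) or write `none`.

i → no match
ii → no match
iii → match
iv → no match
v → match

iii, v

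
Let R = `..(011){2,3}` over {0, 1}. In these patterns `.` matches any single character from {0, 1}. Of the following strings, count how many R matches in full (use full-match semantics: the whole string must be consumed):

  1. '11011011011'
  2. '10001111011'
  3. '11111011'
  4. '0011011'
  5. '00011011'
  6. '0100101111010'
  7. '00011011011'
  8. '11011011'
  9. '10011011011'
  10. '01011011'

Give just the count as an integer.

1 → match
2 → no match
3 → no match
4 → no match
5 → match
6 → no match — must end with '011'
7 → match
8 → match
9 → match
10 → match
Total matched: 6

6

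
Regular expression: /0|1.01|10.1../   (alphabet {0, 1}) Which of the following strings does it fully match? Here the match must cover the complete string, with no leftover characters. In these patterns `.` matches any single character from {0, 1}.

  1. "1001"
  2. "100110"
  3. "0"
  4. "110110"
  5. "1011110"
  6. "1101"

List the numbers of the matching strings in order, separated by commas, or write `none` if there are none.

1, 2, 3, 6

1. "1001" → match
2. "100110" → match
3. "0" → match
4. "110110" → no match
5. "1011110" → no match
6. "1101" → match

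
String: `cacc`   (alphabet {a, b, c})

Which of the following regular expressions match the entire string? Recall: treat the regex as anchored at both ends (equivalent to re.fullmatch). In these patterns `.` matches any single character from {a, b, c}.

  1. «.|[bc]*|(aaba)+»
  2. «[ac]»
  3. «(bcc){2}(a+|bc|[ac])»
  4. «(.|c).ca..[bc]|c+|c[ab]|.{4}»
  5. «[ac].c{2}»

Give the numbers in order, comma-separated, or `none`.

1 → no match
2 → no match
3 → no match — must start with `bcc`
4 → match
5 → match

4, 5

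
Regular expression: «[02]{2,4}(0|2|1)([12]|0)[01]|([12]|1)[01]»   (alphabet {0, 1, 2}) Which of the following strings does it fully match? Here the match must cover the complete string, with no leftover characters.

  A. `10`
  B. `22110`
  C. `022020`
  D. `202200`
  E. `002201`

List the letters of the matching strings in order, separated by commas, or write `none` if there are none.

A, B, C, D, E

A. `10` → match
B. `22110` → match
C. `022020` → match
D. `202200` → match
E. `002201` → match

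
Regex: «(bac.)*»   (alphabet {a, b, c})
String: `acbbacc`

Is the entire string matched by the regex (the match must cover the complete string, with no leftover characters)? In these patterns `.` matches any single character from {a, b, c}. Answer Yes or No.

No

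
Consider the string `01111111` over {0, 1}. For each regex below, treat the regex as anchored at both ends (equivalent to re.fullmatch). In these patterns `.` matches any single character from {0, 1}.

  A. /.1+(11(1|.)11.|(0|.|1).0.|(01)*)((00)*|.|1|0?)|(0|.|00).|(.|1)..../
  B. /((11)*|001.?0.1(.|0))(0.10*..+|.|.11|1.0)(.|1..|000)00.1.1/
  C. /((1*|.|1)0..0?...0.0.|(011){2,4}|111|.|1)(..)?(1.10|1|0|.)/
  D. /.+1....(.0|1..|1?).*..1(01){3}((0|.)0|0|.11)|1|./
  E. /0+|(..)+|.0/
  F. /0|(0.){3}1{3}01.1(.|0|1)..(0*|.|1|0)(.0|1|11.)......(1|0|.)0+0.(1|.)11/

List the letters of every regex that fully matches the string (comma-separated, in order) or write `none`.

A → match
B → no match
C → no match
D → no match
E → match
F → no match

A, E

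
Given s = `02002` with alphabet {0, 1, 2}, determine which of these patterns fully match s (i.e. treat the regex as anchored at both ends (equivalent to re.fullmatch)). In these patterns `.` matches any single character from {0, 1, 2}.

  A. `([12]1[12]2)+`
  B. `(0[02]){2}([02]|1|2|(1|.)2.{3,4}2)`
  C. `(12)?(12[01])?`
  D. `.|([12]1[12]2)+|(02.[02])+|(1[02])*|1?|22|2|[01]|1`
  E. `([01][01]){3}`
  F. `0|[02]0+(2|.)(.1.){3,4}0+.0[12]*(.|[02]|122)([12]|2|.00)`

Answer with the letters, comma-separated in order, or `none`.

A → no match
B → match
C → no match
D → no match
E → no match
F → no match

B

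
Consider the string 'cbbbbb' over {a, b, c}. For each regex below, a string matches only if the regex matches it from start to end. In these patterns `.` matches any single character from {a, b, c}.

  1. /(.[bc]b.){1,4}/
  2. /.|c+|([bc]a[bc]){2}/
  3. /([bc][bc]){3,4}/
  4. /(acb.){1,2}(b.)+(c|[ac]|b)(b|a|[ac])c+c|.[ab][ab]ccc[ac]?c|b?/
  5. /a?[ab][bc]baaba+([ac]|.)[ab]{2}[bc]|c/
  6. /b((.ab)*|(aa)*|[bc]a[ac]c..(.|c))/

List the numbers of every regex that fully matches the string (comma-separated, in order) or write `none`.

3

1 → no match
2 → no match
3 → match
4 → no match
5 → no match
6 → no match — must start with 'b'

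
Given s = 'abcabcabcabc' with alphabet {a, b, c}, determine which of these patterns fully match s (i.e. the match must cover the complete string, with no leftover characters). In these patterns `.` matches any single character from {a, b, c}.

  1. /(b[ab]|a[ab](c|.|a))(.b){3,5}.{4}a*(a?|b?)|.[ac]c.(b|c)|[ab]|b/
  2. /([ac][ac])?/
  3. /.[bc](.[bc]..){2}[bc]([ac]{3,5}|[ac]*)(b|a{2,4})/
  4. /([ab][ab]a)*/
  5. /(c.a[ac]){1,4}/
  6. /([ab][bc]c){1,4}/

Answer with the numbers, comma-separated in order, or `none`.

6

1 → no match
2 → no match
3 → no match
4 → no match
5 → no match — must start with 'c'
6 → match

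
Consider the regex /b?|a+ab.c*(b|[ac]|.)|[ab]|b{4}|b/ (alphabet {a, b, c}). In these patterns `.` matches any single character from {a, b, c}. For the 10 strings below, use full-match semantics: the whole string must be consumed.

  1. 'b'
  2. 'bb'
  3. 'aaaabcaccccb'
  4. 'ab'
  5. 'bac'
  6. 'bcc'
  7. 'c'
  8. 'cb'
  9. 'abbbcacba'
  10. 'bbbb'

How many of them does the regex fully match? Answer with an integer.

2

1 → match
2 → no match
3 → no match
4 → no match
5 → no match
6 → no match
7 → no match
8 → no match
9 → no match
10 → match
Total matched: 2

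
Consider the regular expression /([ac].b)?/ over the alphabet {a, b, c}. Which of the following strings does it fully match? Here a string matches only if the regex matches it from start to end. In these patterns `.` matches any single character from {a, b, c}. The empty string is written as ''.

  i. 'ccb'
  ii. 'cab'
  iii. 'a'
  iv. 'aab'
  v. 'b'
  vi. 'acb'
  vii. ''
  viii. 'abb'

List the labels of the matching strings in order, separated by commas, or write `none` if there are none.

i, ii, iv, vi, vii, viii

i → match
ii → match
iii → no match
iv → match
v → no match
vi → match
vii → match
viii → match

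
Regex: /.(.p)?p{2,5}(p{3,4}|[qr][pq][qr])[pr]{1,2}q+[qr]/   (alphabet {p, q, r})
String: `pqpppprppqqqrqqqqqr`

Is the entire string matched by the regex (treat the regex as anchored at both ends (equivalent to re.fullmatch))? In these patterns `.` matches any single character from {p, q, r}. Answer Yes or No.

No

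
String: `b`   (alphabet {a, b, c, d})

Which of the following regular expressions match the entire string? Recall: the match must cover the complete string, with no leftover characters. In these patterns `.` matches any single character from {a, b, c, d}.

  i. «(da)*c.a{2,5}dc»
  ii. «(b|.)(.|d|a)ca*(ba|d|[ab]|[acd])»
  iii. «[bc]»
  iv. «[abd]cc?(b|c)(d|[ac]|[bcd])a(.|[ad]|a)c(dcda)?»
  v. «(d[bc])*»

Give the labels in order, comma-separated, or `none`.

iii

i → no match — must end with `adc`
ii → no match
iii → match
iv → no match
v → no match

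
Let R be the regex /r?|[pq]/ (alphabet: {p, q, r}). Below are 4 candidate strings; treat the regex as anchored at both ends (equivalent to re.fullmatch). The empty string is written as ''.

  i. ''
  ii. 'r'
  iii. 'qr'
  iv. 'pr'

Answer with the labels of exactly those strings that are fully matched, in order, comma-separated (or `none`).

i → match
ii → match
iii → no match
iv → no match

i, ii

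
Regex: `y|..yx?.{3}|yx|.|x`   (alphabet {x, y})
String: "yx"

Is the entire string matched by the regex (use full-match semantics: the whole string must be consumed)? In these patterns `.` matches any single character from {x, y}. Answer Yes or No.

Yes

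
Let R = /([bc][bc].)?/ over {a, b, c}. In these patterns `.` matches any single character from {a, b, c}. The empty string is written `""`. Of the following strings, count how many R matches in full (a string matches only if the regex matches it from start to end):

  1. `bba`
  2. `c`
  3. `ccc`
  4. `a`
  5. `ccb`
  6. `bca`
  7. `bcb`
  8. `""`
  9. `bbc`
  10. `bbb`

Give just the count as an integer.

1 → match
2 → no match
3 → match
4 → no match
5 → match
6 → match
7 → match
8 → match
9 → match
10 → match
Total matched: 8

8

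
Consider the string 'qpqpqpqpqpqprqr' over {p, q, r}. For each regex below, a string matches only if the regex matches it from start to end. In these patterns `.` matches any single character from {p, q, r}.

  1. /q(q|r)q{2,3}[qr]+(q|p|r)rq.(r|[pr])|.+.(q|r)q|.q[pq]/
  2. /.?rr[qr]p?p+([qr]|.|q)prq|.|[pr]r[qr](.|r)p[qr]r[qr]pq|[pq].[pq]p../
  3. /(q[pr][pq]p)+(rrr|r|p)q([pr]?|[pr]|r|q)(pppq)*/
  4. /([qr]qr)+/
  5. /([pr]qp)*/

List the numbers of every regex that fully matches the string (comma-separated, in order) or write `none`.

1 → no match
2 → no match
3 → match
4 → no match
5 → no match

3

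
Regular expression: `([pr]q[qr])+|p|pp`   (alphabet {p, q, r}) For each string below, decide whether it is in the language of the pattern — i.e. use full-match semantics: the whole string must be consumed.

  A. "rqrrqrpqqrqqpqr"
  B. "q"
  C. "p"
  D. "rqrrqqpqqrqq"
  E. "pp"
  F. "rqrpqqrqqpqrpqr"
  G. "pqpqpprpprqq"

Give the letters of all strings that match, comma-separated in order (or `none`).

A, C, D, E, F

A → match
B. "q" → no match
C. "p" → match
D. "rqrrqqpqqrqq" → match
E. "pp" → match
F → match
G. "pqpqpprpprqq" → no match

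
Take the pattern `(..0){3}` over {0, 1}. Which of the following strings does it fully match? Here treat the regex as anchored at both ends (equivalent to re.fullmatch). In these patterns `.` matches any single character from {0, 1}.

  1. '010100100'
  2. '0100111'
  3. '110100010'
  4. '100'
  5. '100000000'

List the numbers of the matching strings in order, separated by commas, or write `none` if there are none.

1 → match
2 → no match — must end with '0'
3 → match
4 → no match
5 → match

1, 3, 5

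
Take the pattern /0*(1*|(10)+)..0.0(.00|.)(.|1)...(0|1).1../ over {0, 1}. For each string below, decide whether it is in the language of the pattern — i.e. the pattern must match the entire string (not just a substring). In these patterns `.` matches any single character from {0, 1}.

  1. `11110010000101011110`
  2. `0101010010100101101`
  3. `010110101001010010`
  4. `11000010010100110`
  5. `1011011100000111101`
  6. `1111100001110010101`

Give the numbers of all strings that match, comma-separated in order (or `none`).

1, 6

1 → match
2 → no match
3 → no match
4 → no match
5 → no match
6 → match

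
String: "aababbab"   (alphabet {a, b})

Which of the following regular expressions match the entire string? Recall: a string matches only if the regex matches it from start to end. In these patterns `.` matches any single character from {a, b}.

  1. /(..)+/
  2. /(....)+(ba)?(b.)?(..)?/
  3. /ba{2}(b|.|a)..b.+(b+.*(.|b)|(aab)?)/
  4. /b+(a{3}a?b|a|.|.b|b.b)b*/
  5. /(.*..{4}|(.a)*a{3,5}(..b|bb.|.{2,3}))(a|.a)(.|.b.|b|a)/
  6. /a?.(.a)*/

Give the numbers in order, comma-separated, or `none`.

1, 2, 5

1 → match
2 → match
3 → no match — must start with "ba"
4 → no match — must start with "b"
5 → match
6 → no match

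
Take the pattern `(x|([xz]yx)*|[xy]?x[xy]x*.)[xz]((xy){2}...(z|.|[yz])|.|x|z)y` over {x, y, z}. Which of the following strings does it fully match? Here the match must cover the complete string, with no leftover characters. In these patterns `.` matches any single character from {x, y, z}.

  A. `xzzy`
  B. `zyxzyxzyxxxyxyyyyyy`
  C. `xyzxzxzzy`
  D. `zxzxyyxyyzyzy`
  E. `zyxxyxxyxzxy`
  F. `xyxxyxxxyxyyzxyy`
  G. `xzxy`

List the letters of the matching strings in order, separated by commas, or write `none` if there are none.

A, B, E, F, G

A → match
B → match
C → no match
D → no match
E → match
F → match
G → match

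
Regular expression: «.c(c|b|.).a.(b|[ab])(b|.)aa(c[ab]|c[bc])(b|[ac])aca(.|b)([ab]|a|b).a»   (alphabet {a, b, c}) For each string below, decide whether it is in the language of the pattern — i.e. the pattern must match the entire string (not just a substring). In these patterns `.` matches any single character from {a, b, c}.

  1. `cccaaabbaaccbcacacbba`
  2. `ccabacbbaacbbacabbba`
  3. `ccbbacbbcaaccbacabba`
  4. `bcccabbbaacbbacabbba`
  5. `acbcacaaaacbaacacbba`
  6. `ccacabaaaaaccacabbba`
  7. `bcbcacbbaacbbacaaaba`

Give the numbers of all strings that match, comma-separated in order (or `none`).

2, 4, 5, 7

1 → no match
2 → match
3 → no match
4 → match
5 → match
6 → no match
7 → match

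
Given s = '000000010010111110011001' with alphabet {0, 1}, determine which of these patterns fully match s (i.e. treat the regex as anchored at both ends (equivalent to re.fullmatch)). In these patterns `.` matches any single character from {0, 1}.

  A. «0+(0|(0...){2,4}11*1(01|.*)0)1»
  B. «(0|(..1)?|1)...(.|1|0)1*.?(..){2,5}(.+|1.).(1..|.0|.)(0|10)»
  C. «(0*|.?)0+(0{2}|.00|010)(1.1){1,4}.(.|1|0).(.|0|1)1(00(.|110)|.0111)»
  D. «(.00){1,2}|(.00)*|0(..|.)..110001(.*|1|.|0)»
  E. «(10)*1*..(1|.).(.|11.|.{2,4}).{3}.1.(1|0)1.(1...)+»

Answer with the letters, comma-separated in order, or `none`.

A → match
B → no match
C → match
D → no match
E → no match

A, C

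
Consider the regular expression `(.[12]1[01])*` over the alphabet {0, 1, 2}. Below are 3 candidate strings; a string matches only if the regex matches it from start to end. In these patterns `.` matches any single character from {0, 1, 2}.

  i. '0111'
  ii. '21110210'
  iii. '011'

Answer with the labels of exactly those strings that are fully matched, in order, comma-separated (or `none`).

i → match
ii → match
iii → no match

i, ii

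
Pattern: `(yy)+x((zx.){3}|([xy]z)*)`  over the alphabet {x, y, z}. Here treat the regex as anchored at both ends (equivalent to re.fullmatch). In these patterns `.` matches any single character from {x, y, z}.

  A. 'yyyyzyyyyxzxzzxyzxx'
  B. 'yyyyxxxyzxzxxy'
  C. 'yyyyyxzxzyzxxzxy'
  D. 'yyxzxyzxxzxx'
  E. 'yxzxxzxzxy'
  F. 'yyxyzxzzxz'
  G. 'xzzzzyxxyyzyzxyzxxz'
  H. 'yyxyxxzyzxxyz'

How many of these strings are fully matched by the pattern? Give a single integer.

A → no match
B → no match
C → no match
D → match
E → no match — must start with 'yy'
F → no match
G → no match — must start with 'yy'
H → no match
Total matched: 1

1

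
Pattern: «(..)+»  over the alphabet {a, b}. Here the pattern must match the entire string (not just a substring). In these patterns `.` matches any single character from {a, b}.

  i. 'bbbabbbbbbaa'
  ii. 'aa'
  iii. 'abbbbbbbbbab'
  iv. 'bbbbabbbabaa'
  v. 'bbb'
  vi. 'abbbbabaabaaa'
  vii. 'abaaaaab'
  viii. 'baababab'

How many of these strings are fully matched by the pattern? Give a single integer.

i → match
ii → match
iii → match
iv → match
v → no match
vi → no match
vii → match
viii → match
Total matched: 6

6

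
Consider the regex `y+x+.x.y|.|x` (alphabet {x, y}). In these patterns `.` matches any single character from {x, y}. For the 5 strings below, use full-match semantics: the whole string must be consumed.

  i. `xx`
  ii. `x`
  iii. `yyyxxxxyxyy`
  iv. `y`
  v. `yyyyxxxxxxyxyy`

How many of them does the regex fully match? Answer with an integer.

i → no match
ii → match
iii → match
iv → match
v → match
Total matched: 4

4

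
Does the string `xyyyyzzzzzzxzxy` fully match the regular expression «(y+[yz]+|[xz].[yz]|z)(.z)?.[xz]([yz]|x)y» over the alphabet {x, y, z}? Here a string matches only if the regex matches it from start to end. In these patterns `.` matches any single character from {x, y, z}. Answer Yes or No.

No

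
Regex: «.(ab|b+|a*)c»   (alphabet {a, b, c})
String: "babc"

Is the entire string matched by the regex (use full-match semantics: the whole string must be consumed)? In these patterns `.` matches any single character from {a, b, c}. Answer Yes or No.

Yes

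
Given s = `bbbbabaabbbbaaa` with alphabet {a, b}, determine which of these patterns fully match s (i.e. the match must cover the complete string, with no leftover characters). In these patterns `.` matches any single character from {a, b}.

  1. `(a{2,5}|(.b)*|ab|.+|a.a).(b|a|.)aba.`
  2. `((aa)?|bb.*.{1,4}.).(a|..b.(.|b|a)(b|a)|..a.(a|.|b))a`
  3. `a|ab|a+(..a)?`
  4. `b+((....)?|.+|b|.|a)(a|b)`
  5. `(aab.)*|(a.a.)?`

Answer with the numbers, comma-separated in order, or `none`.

2, 4

1 → no match
2 → match
3 → no match
4 → match
5 → no match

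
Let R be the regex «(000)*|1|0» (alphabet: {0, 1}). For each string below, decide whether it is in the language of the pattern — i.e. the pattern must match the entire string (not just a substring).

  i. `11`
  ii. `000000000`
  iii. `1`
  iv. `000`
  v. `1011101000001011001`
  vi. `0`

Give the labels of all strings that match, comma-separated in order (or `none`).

ii, iii, iv, vi

i. `11` → no match
ii. `000000000` → match
iii. `1` → match
iv. `000` → match
v → no match
vi. `0` → match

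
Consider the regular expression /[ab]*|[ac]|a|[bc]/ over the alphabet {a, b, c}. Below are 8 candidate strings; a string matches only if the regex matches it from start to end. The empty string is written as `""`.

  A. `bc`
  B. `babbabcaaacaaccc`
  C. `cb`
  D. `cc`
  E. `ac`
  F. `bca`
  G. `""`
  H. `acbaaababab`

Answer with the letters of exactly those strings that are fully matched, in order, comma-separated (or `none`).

G

A. `bc` → no match
B → no match
C. `cb` → no match
D. `cc` → no match
E. `ac` → no match
F. `bca` → no match
G. `""` → match
H. `acbaaababab` → no match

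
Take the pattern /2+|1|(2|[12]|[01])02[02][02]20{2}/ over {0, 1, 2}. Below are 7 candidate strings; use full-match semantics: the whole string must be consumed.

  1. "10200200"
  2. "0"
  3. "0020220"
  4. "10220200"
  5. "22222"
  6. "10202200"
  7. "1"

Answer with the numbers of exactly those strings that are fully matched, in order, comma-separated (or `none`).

1, 4, 5, 6, 7

1 → match
2 → no match
3 → no match
4 → match
5 → match
6 → match
7 → match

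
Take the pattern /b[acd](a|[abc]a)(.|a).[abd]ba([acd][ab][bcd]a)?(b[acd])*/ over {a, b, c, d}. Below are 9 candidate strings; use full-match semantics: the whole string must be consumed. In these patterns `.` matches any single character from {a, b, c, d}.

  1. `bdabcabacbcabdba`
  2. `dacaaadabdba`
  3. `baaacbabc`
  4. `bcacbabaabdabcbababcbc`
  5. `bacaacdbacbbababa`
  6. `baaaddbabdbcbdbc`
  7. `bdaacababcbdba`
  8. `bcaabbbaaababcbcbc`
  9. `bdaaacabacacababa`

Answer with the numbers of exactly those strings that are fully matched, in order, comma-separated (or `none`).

1, 4, 5, 6, 7, 8, 9

1 → match
2 → no match — must start with `b`
3 → no match
4 → match
5 → match
6 → match
7 → match
8 → match
9 → match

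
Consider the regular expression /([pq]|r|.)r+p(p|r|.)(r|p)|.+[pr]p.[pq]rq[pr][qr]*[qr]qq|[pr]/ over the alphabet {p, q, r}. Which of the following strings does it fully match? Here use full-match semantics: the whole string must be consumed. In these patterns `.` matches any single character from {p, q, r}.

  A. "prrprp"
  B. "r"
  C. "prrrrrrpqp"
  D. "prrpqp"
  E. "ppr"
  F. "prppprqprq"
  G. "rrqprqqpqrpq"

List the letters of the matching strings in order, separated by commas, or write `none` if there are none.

A, B, C, D

A → match
B → match
C → match
D → match
E → no match
F → no match
G → no match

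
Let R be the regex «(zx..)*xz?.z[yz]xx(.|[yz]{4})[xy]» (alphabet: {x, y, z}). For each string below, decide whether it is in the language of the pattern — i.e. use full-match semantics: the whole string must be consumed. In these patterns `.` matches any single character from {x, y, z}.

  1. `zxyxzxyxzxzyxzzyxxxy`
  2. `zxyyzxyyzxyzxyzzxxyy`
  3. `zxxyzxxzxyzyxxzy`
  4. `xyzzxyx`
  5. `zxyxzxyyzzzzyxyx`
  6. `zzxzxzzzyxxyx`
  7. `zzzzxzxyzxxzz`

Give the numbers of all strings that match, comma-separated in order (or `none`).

1 → match
2 → match
3 → match
4 → no match
5 → no match
6 → no match
7 → no match

1, 2, 3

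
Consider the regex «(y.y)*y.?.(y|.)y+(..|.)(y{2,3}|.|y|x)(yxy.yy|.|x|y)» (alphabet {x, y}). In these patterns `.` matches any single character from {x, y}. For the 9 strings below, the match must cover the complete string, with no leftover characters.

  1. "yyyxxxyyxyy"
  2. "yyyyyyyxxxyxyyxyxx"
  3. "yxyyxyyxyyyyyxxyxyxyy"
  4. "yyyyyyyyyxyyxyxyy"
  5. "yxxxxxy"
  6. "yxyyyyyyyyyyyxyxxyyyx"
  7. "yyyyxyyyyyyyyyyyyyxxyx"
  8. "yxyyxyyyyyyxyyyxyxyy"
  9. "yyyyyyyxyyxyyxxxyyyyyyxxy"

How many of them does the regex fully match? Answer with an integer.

1 → no match
2 → no match
3 → match
4 → match
5 → no match
6 → no match
7 → match
8 → match
9 → match
Total matched: 5

5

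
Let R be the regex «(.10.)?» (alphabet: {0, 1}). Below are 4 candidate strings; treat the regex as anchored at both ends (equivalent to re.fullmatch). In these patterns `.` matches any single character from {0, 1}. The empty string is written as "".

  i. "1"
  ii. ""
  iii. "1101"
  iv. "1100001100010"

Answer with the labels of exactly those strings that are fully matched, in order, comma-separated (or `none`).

i → no match
ii → match
iii → match
iv → no match

ii, iii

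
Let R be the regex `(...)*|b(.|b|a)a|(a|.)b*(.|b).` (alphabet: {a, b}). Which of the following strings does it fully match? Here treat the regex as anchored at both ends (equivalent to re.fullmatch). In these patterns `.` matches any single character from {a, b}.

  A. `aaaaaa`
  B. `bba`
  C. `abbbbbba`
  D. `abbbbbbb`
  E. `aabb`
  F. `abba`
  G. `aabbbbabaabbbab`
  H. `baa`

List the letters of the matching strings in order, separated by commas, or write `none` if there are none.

A, B, C, D, F, G, H

A → match
B → match
C → match
D → match
E → no match
F → match
G → match
H → match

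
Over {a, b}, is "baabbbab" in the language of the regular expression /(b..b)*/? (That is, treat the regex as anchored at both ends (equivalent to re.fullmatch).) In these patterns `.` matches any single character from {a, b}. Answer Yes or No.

Yes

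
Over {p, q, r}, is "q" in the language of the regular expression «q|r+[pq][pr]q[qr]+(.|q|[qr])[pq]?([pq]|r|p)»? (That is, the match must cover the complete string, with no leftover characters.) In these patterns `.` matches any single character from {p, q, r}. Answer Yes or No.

Yes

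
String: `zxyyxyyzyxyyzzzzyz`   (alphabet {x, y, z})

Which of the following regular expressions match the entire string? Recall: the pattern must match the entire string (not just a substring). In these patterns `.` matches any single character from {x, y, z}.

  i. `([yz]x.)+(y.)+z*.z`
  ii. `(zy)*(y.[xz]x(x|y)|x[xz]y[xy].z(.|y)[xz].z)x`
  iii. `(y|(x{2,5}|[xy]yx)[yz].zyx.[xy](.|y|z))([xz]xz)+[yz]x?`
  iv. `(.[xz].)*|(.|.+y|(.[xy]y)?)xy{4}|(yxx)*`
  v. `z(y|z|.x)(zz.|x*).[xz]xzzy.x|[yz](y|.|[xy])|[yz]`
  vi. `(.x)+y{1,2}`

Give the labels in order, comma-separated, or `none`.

i

i → match
ii → no match — must end with `x`
iii → no match
iv → no match
v → no match
vi → no match — must end with `y`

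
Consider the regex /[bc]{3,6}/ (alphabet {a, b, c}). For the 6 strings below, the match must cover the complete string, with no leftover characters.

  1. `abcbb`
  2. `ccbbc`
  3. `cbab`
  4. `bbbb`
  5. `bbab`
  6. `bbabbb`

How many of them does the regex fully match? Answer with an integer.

2

1 → no match
2 → match
3 → no match
4 → match
5 → no match
6 → no match
Total matched: 2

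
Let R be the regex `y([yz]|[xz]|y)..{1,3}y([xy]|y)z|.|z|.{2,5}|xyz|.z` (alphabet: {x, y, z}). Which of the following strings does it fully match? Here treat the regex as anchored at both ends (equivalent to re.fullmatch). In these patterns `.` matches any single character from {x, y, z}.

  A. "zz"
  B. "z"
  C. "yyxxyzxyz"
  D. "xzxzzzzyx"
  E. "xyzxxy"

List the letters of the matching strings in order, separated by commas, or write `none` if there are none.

A, B

A → match
B → match
C → no match
D → no match
E → no match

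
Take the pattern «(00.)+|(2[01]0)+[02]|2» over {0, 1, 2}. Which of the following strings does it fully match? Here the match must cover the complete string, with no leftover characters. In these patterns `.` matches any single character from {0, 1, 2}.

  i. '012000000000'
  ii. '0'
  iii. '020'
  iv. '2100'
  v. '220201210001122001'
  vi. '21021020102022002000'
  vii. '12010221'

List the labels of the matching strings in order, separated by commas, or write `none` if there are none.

iv

i → no match
ii → no match
iii → no match
iv → match
v → no match
vi → no match
vii → no match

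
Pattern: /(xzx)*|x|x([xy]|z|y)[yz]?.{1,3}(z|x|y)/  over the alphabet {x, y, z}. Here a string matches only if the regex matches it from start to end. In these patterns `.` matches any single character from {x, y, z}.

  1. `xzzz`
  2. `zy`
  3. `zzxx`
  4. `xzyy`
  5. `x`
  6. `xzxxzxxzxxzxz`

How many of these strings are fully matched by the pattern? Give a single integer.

3

1 → match
2 → no match
3 → no match
4 → match
5 → match
6 → no match
Total matched: 3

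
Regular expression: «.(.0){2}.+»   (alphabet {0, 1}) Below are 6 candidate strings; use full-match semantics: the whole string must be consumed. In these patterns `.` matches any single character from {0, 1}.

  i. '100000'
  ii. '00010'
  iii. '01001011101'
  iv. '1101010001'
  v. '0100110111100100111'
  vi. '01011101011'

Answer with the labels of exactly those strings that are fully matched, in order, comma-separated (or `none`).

i, iv

i → match
ii → no match
iii → no match
iv → match
v → no match
vi → no match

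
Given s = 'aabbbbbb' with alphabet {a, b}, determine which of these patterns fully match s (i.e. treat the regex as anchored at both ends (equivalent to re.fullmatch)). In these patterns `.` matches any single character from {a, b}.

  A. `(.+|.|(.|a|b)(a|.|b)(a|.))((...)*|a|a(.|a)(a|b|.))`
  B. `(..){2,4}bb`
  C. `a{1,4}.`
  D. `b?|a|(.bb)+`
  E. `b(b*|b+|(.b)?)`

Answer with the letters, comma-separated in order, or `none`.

A → match
B → match
C → no match
D → no match
E → no match — must start with 'b'

A, B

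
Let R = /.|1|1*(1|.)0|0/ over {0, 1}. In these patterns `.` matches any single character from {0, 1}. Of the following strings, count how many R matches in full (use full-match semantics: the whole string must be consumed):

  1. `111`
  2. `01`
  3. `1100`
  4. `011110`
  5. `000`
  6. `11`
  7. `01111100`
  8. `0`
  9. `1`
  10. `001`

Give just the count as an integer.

3

1 → no match
2 → no match
3 → match
4 → no match
5 → no match
6 → no match
7 → no match
8 → match
9 → match
10 → no match
Total matched: 3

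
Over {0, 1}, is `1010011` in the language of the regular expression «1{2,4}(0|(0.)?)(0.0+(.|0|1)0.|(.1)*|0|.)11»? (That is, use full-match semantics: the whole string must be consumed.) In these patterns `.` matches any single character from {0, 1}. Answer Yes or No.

No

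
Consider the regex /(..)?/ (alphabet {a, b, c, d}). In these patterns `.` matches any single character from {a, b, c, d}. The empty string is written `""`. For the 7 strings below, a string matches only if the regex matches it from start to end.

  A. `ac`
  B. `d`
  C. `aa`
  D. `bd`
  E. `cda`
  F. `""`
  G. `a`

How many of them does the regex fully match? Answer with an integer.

4

A → match
B → no match
C → match
D → match
E → no match
F → match
G → no match
Total matched: 4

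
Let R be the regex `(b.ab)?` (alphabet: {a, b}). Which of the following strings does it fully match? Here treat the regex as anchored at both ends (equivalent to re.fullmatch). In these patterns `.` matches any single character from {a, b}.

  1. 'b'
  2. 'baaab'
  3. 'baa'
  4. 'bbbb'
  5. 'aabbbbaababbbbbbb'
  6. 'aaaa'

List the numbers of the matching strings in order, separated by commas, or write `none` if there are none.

1 → no match
2 → no match
3 → no match
4 → no match
5 → no match
6 → no match

none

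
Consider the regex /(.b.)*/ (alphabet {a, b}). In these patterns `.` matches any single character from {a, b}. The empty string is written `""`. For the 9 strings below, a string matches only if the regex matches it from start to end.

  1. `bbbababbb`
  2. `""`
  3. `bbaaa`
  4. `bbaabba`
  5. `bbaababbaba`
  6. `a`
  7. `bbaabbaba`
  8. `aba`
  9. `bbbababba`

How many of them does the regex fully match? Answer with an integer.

1 → match
2 → match
3 → no match
4 → no match
5 → no match
6 → no match
7 → match
8 → match
9 → match
Total matched: 5

5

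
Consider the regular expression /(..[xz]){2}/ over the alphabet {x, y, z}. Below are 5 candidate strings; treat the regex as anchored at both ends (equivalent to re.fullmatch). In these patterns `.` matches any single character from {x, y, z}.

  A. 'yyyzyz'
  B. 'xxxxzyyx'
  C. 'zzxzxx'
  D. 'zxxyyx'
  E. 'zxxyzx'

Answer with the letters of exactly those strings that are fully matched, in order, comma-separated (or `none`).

A. 'yyyzyz' → no match
B. 'xxxxzyyx' → no match
C. 'zzxzxx' → match
D. 'zxxyyx' → match
E. 'zxxyzx' → match

C, D, E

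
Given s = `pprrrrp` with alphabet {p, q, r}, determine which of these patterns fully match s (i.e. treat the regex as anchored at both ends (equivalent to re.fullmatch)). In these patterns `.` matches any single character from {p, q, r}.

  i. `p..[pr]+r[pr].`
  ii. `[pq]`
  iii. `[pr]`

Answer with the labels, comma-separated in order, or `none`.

i

i → match
ii → no match
iii → no match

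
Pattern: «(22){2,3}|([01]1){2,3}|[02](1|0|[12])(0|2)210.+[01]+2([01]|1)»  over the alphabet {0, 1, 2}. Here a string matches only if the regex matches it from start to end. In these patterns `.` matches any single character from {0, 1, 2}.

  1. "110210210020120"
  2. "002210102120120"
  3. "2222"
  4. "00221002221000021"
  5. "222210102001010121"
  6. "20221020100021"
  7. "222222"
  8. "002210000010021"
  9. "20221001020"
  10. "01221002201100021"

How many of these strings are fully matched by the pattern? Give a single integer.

1 → no match
2 → match
3 → match
4 → match
5 → match
6 → match
7 → match
8 → match
9 → match
10 → match
Total matched: 9

9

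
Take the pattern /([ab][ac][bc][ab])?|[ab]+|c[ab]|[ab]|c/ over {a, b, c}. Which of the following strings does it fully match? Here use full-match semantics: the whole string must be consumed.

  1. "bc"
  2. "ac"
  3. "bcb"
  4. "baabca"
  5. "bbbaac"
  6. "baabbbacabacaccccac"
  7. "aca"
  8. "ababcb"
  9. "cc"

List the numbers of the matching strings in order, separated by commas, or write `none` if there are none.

none

1. "bc" → no match
2. "ac" → no match
3. "bcb" → no match
4. "baabca" → no match
5. "bbbaac" → no match
6 → no match
7. "aca" → no match
8. "ababcb" → no match
9. "cc" → no match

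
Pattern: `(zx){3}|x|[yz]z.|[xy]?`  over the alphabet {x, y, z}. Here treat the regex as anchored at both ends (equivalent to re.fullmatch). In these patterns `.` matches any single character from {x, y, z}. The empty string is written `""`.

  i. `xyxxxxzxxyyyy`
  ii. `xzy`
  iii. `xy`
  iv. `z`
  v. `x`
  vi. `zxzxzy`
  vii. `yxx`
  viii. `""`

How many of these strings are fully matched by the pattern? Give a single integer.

i → no match
ii → no match
iii → no match
iv → no match
v → match
vi → no match
vii → no match
viii → match
Total matched: 2

2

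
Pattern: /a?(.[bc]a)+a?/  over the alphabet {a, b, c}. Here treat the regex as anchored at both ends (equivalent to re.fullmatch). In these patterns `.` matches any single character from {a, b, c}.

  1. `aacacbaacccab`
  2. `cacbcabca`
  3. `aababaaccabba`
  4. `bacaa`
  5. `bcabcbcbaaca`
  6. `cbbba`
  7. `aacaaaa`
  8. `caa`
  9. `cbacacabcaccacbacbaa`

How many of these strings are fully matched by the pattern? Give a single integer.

0

1 → no match
2 → no match
3 → no match
4 → no match
5 → no match
6 → no match
7 → no match
8 → no match
9 → no match
Total matched: 0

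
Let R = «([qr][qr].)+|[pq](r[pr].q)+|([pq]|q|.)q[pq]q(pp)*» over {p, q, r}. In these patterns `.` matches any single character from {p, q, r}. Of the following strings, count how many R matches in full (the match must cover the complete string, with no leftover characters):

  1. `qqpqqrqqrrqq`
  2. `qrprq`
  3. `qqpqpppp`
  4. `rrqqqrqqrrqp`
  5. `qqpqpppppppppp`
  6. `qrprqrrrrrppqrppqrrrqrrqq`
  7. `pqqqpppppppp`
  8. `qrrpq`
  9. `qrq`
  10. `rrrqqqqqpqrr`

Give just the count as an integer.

1. `qqpqqrqqrrqq` → match
2. `qrprq` → match
3. `qqpqpppp` → match
4. `rrqqqrqqrrqp` → match
5 → match
6 → no match
7. `pqqqpppppppp` → match
8. `qrrpq` → match
9. `qrq` → match
10. `rrrqqqqqpqrr` → match
Total matched: 9

9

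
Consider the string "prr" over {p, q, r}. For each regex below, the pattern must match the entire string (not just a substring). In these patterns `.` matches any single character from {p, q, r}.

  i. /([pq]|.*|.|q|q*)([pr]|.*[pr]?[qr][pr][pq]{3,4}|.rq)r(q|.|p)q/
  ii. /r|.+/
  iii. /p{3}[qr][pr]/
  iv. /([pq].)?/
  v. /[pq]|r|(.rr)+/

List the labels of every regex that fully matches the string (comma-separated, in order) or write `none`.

i → no match — must end with "q"
ii → match
iii → no match
iv → no match
v → match

ii, v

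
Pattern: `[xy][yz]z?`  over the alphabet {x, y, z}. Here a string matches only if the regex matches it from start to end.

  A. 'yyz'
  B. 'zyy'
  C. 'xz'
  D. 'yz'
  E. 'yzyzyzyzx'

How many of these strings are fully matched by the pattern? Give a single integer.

3

A. 'yyz' → match
B. 'zyy' → no match
C. 'xz' → match
D. 'yz' → match
E. 'yzyzyzyzx' → no match
Total matched: 3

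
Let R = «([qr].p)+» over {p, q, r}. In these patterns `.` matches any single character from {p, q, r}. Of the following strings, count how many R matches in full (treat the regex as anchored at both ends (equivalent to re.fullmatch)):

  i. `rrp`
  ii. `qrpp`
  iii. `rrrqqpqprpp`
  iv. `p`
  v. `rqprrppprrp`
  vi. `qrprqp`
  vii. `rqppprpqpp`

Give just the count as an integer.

i → match
ii → no match
iii → no match
iv → no match
v → no match
vi → match
vii → no match
Total matched: 2

2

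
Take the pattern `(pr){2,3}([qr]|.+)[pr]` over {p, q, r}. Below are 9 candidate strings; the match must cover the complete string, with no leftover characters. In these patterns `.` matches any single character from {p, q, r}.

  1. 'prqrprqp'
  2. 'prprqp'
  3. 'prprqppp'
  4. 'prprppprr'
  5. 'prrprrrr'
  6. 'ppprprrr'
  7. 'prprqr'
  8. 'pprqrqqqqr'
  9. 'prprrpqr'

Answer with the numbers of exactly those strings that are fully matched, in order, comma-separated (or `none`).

1 → no match
2 → match
3 → match
4 → match
5 → no match
6 → no match — must start with 'pr'
7 → match
8 → no match — must start with 'pr'
9 → match

2, 3, 4, 7, 9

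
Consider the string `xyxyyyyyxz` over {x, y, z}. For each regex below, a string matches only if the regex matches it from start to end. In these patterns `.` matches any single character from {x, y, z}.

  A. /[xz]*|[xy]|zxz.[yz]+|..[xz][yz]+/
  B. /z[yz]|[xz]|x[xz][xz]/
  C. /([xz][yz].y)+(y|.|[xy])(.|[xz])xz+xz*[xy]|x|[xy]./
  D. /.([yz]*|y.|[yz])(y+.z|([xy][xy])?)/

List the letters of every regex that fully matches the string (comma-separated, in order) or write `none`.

D

A → no match
B → no match
C → no match
D → match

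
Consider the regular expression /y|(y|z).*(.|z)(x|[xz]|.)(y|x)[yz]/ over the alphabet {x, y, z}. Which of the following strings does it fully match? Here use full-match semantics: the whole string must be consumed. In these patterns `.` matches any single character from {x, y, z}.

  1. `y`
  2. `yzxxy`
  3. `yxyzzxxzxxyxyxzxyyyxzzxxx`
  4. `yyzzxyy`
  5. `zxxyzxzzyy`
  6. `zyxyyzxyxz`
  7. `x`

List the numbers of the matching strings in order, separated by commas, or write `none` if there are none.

1, 2, 4, 5, 6

1 → match
2 → match
3 → no match
4 → match
5 → match
6 → match
7 → no match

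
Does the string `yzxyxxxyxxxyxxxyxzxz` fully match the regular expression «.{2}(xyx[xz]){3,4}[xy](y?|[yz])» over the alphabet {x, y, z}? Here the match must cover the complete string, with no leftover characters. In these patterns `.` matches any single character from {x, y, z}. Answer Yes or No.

Yes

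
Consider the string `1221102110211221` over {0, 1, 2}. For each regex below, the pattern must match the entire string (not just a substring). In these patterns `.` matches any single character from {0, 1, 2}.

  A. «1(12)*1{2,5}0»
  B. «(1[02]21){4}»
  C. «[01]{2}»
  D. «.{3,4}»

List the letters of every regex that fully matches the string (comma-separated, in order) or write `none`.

A → no match — must end with `10`
B → match
C → no match
D → no match

B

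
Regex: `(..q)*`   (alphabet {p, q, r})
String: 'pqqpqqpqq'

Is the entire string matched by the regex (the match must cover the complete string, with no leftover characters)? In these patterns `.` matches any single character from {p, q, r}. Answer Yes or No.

Yes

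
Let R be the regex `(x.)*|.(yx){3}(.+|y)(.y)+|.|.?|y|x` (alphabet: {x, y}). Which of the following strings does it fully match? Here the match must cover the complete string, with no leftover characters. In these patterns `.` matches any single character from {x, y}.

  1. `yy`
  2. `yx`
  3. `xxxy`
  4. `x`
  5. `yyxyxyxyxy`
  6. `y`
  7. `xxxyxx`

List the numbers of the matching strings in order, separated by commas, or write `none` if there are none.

1. `yy` → no match
2. `yx` → no match
3. `xxxy` → match
4. `x` → match
5. `yyxyxyxyxy` → match
6. `y` → match
7. `xxxyxx` → match

3, 4, 5, 6, 7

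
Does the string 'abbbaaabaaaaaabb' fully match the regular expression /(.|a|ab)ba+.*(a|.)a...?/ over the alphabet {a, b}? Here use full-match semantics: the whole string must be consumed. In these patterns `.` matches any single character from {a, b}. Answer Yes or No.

No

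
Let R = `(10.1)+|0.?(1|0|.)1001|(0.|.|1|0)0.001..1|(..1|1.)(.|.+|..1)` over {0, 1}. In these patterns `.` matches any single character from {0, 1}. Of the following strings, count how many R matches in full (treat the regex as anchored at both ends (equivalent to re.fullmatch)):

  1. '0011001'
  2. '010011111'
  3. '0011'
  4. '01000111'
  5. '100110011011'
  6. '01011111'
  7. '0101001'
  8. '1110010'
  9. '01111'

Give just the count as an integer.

1 → match
2 → no match
3 → match
4 → no match
5 → match
6 → no match
7 → match
8 → match
9 → match
Total matched: 6

6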